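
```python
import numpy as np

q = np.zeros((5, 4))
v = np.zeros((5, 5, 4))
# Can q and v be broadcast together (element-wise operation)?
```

Yes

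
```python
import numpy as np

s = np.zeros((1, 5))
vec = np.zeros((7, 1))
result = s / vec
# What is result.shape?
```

(7, 5)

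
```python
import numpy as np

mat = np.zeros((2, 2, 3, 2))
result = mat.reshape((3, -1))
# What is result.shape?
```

(3, 8)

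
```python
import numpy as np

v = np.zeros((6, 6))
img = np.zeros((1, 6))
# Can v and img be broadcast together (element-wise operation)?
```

Yes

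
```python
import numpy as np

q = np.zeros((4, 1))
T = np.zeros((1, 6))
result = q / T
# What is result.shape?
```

(4, 6)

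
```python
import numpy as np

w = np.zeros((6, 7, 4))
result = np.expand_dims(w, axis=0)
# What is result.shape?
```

(1, 6, 7, 4)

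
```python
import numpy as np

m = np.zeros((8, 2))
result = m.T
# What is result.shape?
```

(2, 8)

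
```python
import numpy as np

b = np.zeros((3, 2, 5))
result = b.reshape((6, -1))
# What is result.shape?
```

(6, 5)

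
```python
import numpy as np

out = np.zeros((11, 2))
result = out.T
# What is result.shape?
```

(2, 11)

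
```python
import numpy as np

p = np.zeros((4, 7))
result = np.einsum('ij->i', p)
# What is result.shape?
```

(4,)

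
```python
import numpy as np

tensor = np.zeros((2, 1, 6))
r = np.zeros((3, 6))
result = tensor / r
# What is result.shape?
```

(2, 3, 6)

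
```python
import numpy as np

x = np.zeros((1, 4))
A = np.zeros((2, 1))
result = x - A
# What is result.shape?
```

(2, 4)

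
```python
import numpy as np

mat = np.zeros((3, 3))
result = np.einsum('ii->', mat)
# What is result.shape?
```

()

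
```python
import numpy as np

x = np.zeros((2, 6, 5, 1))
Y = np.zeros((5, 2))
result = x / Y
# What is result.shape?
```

(2, 6, 5, 2)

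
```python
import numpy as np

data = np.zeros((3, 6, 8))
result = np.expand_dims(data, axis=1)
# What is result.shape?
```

(3, 1, 6, 8)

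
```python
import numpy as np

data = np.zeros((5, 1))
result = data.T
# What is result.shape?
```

(1, 5)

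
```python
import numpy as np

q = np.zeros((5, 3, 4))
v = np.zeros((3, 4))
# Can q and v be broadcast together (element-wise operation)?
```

Yes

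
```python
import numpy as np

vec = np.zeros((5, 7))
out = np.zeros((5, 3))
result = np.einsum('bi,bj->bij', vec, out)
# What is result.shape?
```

(5, 7, 3)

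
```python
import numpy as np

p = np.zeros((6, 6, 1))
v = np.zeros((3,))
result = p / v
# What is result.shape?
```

(6, 6, 3)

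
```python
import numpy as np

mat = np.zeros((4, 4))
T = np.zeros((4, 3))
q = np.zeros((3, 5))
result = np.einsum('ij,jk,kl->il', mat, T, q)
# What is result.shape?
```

(4, 5)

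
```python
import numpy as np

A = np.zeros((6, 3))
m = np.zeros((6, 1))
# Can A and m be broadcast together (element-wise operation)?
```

Yes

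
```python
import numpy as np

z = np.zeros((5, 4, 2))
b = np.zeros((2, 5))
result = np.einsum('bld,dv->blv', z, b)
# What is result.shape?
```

(5, 4, 5)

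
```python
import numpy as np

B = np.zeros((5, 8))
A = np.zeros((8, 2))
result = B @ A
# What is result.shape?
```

(5, 2)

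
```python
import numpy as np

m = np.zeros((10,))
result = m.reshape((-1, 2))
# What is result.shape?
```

(5, 2)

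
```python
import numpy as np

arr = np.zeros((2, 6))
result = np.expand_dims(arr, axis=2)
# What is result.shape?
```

(2, 6, 1)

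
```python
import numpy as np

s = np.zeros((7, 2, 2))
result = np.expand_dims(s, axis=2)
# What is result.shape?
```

(7, 2, 1, 2)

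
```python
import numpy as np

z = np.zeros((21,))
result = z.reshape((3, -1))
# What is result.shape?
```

(3, 7)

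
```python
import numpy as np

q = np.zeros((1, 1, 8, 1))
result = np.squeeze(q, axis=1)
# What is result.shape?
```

(1, 8, 1)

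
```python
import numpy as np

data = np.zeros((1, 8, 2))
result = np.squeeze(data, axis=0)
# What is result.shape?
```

(8, 2)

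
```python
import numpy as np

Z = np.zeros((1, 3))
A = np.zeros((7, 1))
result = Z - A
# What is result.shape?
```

(7, 3)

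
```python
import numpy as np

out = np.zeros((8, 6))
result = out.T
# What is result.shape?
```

(6, 8)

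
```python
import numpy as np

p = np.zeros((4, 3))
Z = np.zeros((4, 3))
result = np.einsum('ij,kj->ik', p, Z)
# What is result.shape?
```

(4, 4)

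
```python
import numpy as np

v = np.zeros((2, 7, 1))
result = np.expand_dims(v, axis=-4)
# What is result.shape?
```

(1, 2, 7, 1)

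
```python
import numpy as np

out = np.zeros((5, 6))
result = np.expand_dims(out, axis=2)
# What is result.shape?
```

(5, 6, 1)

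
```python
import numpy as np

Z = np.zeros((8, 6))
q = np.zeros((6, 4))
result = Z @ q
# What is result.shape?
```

(8, 4)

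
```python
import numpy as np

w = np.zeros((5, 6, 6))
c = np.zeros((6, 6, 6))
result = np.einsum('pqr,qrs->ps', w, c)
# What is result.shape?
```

(5, 6)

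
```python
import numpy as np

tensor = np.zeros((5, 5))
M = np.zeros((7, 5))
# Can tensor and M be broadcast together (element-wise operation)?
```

No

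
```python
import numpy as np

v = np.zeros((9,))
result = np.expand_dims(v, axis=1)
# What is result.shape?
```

(9, 1)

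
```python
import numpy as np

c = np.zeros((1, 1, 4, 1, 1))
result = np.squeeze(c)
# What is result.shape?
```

(4,)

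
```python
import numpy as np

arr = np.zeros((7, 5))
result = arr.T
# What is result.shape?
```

(5, 7)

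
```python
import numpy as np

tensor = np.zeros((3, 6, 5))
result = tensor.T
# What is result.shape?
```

(5, 6, 3)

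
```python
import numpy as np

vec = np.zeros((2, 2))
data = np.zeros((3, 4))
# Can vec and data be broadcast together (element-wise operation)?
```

No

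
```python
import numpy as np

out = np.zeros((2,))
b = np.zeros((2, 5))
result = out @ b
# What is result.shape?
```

(5,)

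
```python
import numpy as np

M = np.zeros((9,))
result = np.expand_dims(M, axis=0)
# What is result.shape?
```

(1, 9)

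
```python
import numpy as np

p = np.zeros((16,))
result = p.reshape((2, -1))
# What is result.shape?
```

(2, 8)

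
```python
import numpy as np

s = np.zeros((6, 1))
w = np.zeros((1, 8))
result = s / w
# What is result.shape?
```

(6, 8)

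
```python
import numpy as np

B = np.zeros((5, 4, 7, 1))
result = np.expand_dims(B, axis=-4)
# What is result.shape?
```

(5, 1, 4, 7, 1)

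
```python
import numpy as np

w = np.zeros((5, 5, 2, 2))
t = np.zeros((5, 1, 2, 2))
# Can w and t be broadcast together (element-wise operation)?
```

Yes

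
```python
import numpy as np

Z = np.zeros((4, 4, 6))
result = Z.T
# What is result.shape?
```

(6, 4, 4)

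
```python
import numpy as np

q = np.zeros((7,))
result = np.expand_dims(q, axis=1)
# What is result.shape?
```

(7, 1)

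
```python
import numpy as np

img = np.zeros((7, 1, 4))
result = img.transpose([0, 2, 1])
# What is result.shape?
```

(7, 4, 1)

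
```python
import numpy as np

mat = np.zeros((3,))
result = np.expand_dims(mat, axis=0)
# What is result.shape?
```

(1, 3)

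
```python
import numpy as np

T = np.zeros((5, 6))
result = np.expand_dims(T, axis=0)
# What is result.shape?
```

(1, 5, 6)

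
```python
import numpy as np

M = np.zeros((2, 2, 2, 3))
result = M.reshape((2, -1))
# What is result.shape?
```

(2, 12)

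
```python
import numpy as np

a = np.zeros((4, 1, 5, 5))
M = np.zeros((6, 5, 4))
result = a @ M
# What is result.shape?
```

(4, 6, 5, 4)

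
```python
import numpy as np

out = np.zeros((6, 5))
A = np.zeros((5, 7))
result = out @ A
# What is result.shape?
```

(6, 7)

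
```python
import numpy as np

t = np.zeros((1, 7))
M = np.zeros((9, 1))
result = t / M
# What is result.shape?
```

(9, 7)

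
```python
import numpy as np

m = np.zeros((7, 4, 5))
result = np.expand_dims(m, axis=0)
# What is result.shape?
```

(1, 7, 4, 5)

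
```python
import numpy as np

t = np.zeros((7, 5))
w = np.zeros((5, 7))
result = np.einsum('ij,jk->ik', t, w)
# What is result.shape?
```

(7, 7)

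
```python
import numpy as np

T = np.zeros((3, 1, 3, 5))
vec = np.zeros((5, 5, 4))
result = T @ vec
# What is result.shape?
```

(3, 5, 3, 4)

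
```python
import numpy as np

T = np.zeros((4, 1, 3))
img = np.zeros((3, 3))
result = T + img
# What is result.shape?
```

(4, 3, 3)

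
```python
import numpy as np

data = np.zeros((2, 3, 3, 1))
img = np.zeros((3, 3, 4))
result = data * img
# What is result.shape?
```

(2, 3, 3, 4)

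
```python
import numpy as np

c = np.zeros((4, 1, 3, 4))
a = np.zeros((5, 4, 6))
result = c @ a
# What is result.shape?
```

(4, 5, 3, 6)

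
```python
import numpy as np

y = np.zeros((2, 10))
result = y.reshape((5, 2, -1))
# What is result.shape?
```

(5, 2, 2)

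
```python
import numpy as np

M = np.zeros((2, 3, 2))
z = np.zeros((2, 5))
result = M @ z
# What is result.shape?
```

(2, 3, 5)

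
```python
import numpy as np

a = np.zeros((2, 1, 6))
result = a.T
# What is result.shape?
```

(6, 1, 2)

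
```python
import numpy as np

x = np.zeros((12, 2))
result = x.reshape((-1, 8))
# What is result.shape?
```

(3, 8)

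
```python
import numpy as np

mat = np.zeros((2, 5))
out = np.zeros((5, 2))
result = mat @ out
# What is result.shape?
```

(2, 2)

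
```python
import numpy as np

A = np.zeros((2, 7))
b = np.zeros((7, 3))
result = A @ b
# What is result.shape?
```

(2, 3)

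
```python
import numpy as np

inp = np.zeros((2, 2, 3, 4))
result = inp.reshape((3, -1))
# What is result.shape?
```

(3, 16)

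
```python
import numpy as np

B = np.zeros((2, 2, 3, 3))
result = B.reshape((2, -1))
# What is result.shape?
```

(2, 18)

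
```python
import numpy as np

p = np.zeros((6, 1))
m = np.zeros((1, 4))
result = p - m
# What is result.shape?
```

(6, 4)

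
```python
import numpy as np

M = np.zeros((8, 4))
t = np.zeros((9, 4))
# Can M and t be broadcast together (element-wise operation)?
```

No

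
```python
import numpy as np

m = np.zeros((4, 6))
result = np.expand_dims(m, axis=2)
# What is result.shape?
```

(4, 6, 1)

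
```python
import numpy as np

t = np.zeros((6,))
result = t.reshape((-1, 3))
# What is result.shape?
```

(2, 3)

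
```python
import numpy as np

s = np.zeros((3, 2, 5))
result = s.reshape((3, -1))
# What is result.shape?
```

(3, 10)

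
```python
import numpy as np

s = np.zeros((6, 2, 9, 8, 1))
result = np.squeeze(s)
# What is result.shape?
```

(6, 2, 9, 8)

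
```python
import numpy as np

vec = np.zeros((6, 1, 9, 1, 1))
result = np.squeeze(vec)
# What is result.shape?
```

(6, 9)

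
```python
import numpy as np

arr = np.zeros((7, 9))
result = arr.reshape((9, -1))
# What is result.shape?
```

(9, 7)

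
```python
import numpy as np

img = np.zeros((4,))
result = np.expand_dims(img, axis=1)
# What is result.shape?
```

(4, 1)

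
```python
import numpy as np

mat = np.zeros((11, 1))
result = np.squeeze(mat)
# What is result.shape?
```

(11,)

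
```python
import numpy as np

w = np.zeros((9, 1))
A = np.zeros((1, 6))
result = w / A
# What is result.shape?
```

(9, 6)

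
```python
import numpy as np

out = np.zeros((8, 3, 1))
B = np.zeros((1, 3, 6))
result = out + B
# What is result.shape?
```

(8, 3, 6)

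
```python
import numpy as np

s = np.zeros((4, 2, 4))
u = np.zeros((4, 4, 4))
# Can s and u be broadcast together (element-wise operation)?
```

No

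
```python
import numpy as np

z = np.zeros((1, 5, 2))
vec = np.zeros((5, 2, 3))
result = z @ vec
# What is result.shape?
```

(5, 5, 3)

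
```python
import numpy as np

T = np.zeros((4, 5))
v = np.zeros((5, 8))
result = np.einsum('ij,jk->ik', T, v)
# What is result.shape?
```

(4, 8)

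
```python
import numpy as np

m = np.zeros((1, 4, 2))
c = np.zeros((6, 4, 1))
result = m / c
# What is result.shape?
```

(6, 4, 2)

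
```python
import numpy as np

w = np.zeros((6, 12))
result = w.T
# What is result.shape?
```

(12, 6)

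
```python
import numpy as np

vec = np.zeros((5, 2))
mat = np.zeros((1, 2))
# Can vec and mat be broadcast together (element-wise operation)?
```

Yes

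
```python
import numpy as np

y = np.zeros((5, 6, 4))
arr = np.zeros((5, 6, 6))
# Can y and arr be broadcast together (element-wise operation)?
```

No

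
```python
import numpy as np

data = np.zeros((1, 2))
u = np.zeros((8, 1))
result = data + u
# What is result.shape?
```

(8, 2)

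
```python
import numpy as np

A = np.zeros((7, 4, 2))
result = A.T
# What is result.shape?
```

(2, 4, 7)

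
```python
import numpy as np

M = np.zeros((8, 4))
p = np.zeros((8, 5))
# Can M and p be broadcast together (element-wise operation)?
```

No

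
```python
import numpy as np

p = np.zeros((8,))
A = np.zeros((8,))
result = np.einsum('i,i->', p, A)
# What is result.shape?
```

()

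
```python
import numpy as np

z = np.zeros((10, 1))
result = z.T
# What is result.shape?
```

(1, 10)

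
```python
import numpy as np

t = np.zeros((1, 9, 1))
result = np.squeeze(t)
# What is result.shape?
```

(9,)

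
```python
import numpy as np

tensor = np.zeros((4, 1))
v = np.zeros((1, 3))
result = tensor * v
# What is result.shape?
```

(4, 3)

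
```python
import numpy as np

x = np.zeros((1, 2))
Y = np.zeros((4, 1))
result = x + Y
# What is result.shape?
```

(4, 2)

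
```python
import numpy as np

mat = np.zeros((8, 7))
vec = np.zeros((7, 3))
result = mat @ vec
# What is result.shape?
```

(8, 3)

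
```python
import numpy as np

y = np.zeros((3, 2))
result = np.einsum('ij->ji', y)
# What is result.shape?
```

(2, 3)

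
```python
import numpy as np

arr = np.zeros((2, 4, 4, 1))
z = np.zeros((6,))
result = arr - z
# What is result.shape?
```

(2, 4, 4, 6)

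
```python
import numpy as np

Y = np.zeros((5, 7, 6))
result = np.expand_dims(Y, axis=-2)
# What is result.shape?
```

(5, 7, 1, 6)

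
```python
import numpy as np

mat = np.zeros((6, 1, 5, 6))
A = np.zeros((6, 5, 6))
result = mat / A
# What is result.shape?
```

(6, 6, 5, 6)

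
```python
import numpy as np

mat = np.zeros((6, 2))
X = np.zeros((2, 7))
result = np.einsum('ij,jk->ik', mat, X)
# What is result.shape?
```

(6, 7)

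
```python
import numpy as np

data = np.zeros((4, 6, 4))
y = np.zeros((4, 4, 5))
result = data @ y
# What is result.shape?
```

(4, 6, 5)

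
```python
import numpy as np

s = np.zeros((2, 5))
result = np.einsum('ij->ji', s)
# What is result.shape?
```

(5, 2)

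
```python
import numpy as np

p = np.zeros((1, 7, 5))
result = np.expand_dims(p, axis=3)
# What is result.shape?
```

(1, 7, 5, 1)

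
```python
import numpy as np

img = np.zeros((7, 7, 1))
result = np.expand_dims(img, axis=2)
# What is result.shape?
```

(7, 7, 1, 1)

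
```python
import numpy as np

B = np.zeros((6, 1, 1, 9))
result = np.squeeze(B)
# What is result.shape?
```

(6, 9)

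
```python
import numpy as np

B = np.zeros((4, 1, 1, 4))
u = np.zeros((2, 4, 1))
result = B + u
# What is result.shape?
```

(4, 2, 4, 4)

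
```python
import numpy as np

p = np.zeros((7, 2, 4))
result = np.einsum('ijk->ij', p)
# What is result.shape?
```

(7, 2)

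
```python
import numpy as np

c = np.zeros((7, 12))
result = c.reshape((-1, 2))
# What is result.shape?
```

(42, 2)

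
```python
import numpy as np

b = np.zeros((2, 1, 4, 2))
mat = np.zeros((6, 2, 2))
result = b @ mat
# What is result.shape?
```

(2, 6, 4, 2)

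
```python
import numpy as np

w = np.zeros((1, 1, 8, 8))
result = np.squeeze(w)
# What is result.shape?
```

(8, 8)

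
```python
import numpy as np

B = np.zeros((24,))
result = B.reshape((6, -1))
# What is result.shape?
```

(6, 4)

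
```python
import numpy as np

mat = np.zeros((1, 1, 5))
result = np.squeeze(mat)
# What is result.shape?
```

(5,)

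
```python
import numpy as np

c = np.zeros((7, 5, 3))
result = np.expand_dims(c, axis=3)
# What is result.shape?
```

(7, 5, 3, 1)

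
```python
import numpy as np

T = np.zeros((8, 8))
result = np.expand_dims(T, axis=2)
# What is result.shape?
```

(8, 8, 1)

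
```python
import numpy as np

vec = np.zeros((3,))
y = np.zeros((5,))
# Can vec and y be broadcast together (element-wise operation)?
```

No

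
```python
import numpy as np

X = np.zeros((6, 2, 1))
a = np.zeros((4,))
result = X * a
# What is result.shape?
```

(6, 2, 4)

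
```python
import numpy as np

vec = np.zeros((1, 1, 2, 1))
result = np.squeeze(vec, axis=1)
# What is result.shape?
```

(1, 2, 1)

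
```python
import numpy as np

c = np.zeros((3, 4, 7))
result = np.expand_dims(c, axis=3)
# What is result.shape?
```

(3, 4, 7, 1)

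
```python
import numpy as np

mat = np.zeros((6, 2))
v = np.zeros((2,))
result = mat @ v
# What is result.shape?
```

(6,)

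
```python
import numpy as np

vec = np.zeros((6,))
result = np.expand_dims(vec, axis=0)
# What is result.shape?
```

(1, 6)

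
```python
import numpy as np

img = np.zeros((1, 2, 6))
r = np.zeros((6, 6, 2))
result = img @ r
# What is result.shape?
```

(6, 2, 2)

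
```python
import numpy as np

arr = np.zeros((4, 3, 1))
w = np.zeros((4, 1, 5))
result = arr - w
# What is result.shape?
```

(4, 3, 5)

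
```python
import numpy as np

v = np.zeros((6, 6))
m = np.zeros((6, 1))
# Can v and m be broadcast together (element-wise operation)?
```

Yes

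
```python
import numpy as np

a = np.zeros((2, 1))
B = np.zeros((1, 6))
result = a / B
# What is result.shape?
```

(2, 6)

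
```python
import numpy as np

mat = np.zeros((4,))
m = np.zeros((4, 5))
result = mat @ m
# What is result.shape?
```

(5,)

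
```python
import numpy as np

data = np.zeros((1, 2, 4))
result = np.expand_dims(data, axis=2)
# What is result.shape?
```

(1, 2, 1, 4)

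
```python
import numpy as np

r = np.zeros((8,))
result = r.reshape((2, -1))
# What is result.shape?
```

(2, 4)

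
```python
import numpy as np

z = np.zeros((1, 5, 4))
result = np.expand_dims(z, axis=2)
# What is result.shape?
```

(1, 5, 1, 4)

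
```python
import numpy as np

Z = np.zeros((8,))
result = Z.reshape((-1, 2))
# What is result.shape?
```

(4, 2)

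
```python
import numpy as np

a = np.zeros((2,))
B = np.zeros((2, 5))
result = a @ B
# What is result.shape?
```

(5,)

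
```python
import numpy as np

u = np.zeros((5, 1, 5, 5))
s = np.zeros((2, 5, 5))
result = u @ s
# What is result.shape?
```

(5, 2, 5, 5)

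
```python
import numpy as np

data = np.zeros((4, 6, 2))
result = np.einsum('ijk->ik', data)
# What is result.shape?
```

(4, 2)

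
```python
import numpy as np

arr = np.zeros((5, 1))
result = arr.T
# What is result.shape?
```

(1, 5)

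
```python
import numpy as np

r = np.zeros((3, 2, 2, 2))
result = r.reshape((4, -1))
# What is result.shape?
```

(4, 6)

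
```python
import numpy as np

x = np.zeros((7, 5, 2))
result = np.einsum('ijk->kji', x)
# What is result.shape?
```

(2, 5, 7)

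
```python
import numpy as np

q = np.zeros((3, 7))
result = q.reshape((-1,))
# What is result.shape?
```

(21,)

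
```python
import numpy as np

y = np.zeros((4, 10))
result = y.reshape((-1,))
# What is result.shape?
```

(40,)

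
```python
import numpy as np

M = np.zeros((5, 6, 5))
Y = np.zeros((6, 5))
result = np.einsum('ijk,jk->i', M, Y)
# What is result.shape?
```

(5,)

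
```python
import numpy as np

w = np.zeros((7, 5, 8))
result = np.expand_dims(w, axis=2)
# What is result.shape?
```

(7, 5, 1, 8)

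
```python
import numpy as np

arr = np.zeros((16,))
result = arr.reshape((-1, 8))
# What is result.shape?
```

(2, 8)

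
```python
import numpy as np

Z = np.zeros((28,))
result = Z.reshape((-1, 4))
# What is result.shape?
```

(7, 4)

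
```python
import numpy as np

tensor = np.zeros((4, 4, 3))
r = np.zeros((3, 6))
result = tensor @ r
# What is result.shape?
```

(4, 4, 6)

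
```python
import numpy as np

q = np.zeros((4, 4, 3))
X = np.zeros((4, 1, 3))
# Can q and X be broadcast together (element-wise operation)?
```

Yes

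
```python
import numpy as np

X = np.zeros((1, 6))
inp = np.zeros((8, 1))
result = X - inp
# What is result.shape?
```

(8, 6)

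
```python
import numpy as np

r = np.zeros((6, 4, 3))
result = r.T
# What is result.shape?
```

(3, 4, 6)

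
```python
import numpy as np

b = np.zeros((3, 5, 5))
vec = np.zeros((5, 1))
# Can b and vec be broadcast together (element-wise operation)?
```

Yes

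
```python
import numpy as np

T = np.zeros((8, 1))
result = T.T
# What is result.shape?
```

(1, 8)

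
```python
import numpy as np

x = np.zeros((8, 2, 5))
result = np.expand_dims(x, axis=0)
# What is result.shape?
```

(1, 8, 2, 5)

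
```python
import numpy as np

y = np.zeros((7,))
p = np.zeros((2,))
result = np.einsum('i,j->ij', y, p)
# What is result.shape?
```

(7, 2)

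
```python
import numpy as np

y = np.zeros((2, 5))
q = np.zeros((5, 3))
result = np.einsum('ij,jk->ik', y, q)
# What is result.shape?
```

(2, 3)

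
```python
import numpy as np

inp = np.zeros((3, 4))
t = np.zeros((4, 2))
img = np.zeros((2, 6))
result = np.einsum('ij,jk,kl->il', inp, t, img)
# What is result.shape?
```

(3, 6)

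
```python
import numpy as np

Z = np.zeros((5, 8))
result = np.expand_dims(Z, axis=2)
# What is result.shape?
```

(5, 8, 1)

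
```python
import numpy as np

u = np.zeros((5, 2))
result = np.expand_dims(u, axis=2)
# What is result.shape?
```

(5, 2, 1)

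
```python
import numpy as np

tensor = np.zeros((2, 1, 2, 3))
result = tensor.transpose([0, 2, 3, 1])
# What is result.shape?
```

(2, 2, 3, 1)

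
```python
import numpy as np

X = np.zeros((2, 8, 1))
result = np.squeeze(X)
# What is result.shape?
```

(2, 8)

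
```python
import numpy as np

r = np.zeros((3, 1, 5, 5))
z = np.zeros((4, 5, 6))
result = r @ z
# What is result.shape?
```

(3, 4, 5, 6)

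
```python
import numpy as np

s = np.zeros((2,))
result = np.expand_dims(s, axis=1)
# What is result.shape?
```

(2, 1)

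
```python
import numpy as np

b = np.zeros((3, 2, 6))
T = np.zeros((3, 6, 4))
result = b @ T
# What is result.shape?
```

(3, 2, 4)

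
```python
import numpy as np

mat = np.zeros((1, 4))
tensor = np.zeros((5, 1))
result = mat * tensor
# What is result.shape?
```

(5, 4)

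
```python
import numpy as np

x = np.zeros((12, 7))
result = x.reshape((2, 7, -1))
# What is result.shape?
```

(2, 7, 6)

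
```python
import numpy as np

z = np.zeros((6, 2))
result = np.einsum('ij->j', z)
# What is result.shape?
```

(2,)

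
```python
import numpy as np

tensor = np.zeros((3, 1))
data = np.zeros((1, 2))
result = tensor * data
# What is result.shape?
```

(3, 2)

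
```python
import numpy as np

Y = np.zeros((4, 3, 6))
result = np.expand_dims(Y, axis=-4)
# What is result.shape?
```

(1, 4, 3, 6)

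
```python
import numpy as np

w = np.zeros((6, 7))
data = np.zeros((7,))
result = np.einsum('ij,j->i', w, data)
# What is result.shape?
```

(6,)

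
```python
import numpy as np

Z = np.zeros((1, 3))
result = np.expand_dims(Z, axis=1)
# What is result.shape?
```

(1, 1, 3)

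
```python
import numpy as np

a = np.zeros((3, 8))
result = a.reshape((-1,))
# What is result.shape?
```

(24,)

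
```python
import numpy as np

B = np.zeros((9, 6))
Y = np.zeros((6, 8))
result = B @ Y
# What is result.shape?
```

(9, 8)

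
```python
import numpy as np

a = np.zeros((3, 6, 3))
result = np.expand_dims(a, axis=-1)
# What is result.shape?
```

(3, 6, 3, 1)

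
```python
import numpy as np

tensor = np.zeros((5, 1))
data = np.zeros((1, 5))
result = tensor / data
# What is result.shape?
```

(5, 5)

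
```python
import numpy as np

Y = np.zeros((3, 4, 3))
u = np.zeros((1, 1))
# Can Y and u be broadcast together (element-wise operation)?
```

Yes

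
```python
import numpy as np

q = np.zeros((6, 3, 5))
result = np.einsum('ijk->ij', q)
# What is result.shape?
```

(6, 3)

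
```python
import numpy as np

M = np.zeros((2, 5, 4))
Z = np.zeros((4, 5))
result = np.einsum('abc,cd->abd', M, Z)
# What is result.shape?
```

(2, 5, 5)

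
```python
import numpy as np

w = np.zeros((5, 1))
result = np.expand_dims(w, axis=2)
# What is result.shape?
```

(5, 1, 1)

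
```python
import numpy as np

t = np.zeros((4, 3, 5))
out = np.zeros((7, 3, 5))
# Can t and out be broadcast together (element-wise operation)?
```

No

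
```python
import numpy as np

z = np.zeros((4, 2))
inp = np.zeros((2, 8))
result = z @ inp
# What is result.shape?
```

(4, 8)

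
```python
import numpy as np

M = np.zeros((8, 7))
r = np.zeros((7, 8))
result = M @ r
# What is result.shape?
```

(8, 8)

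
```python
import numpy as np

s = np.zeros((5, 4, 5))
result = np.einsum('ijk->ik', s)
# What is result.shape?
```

(5, 5)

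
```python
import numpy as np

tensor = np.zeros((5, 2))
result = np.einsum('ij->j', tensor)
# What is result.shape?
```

(2,)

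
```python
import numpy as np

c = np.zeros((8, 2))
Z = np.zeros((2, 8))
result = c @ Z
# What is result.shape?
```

(8, 8)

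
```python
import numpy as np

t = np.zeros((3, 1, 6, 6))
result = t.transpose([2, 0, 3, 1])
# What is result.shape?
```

(6, 3, 6, 1)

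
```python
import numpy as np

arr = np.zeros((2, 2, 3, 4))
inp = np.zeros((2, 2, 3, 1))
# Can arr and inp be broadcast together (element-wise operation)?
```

Yes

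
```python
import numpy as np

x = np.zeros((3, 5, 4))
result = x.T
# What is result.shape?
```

(4, 5, 3)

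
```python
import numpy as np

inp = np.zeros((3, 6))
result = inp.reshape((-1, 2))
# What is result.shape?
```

(9, 2)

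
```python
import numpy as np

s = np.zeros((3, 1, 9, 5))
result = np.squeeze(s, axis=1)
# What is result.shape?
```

(3, 9, 5)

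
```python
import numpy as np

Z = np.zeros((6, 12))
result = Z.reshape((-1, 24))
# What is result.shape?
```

(3, 24)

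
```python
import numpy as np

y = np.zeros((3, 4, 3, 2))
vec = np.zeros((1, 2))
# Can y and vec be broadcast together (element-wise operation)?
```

Yes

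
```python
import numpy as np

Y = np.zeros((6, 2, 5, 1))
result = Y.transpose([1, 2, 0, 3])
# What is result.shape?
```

(2, 5, 6, 1)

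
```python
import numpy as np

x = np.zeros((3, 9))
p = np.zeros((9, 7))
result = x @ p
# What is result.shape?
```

(3, 7)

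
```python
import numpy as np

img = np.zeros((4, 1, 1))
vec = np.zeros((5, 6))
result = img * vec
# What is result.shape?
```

(4, 5, 6)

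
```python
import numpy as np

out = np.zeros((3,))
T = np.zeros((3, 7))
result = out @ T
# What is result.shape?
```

(7,)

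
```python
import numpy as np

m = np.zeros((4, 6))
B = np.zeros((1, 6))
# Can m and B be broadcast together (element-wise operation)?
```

Yes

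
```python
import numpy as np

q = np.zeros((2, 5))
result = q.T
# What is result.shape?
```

(5, 2)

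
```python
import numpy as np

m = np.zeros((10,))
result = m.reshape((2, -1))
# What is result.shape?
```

(2, 5)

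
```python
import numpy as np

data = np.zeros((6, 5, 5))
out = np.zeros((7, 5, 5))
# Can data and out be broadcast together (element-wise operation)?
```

No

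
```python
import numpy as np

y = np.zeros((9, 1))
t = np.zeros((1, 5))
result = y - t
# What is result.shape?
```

(9, 5)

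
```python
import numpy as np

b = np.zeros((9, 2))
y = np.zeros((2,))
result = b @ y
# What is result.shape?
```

(9,)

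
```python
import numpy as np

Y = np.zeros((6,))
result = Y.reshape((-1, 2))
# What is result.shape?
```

(3, 2)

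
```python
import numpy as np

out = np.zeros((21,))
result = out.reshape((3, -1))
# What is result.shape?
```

(3, 7)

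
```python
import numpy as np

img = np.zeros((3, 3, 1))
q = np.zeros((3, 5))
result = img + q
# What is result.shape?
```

(3, 3, 5)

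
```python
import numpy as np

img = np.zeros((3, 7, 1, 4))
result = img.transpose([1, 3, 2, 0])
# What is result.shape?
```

(7, 4, 1, 3)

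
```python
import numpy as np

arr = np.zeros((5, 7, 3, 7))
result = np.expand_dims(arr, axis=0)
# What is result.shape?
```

(1, 5, 7, 3, 7)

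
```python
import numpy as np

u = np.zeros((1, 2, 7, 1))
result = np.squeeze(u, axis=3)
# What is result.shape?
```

(1, 2, 7)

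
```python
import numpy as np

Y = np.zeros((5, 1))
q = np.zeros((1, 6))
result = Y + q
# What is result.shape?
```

(5, 6)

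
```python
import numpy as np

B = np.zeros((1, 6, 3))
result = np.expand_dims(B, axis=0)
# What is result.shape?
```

(1, 1, 6, 3)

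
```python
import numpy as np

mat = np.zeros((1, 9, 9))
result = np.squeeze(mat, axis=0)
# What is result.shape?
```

(9, 9)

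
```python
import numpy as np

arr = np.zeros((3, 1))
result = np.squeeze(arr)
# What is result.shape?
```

(3,)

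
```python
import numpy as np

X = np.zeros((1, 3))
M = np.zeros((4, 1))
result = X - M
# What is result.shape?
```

(4, 3)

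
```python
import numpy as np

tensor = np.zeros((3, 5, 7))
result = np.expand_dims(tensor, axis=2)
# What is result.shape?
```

(3, 5, 1, 7)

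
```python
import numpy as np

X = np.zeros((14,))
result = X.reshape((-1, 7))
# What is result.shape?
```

(2, 7)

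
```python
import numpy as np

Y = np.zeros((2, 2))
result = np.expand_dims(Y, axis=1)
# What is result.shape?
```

(2, 1, 2)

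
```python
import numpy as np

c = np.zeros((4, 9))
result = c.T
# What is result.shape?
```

(9, 4)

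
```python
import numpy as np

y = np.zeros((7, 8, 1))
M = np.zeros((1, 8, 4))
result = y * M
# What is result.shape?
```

(7, 8, 4)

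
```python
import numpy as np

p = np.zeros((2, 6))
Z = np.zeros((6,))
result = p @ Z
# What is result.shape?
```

(2,)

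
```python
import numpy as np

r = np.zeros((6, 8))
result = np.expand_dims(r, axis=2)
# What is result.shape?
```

(6, 8, 1)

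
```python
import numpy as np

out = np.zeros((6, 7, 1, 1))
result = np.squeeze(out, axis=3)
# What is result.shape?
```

(6, 7, 1)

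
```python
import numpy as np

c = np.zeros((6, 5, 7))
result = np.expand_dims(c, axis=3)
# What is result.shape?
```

(6, 5, 7, 1)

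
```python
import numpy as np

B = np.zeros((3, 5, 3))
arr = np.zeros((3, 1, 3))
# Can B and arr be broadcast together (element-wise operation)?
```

Yes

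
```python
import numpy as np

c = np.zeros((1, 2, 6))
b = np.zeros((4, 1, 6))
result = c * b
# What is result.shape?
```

(4, 2, 6)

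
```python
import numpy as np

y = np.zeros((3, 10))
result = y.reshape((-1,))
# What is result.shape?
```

(30,)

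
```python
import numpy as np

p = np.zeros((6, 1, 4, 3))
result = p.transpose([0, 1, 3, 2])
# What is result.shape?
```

(6, 1, 3, 4)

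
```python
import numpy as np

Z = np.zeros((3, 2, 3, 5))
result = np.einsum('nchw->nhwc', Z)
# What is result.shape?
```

(3, 3, 5, 2)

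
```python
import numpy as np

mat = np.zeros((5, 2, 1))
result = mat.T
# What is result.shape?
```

(1, 2, 5)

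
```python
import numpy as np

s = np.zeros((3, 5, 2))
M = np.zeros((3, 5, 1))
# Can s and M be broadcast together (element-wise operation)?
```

Yes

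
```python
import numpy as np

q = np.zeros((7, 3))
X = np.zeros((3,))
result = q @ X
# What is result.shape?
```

(7,)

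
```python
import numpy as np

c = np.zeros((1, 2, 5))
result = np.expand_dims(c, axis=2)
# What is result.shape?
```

(1, 2, 1, 5)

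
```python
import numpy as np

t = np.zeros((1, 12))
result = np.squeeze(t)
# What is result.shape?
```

(12,)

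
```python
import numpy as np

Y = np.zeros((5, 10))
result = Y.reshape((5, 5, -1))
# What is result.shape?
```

(5, 5, 2)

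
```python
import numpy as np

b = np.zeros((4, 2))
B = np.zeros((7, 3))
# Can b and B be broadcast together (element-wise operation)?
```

No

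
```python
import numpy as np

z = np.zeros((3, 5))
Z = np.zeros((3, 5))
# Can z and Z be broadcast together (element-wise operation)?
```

Yes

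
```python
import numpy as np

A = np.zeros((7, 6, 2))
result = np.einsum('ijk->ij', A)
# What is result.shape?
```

(7, 6)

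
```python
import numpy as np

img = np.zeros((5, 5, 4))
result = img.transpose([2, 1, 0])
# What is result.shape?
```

(4, 5, 5)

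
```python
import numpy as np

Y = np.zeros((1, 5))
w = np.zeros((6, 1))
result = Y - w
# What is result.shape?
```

(6, 5)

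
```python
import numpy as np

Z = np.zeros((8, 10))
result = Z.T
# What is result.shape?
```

(10, 8)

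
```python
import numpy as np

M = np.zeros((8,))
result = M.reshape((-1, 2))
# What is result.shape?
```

(4, 2)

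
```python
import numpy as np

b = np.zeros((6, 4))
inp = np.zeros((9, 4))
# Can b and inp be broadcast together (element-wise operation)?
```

No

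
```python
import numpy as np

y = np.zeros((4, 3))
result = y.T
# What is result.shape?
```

(3, 4)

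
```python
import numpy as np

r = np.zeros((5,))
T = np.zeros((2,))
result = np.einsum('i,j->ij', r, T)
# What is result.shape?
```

(5, 2)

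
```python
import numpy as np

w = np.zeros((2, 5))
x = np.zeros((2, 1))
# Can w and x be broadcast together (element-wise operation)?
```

Yes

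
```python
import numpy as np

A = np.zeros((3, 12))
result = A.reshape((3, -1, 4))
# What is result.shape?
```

(3, 3, 4)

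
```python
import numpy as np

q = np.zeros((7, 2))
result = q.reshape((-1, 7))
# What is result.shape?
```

(2, 7)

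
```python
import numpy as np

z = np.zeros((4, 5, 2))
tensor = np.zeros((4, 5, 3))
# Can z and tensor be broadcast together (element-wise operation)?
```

No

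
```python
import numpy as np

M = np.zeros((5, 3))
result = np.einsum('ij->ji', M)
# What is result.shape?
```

(3, 5)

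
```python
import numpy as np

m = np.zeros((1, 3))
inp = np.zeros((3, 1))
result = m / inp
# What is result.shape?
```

(3, 3)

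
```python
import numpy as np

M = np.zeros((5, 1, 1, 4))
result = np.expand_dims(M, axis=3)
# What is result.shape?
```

(5, 1, 1, 1, 4)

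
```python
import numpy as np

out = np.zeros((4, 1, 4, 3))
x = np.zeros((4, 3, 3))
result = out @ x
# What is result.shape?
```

(4, 4, 4, 3)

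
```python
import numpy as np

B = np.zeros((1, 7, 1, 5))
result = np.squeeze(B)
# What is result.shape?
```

(7, 5)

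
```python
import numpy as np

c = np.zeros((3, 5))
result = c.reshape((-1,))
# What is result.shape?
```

(15,)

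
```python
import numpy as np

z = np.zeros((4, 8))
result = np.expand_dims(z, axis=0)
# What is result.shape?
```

(1, 4, 8)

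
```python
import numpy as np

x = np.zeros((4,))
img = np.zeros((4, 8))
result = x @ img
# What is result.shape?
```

(8,)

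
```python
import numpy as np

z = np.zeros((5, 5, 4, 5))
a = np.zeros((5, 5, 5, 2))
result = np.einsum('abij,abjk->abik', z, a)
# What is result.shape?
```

(5, 5, 4, 2)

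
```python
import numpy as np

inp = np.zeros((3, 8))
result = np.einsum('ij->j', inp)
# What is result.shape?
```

(8,)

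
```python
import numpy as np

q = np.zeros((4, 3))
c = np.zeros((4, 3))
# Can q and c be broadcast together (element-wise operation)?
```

Yes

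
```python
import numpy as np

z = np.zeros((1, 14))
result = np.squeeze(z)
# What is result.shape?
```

(14,)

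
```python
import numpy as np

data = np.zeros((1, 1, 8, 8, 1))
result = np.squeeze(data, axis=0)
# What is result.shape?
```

(1, 8, 8, 1)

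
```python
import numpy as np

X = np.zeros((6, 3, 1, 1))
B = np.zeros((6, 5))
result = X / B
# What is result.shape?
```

(6, 3, 6, 5)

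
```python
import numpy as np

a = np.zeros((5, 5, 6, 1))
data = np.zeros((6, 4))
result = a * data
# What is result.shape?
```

(5, 5, 6, 4)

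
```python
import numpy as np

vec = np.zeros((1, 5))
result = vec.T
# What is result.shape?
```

(5, 1)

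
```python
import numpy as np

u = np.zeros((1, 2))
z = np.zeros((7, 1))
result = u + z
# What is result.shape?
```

(7, 2)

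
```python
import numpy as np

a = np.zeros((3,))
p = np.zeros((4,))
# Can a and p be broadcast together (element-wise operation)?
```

No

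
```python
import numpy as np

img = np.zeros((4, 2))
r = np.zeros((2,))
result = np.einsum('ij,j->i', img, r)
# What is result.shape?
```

(4,)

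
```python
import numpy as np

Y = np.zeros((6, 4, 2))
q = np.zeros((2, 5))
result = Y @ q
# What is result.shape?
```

(6, 4, 5)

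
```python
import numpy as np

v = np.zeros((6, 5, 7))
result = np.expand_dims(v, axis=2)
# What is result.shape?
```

(6, 5, 1, 7)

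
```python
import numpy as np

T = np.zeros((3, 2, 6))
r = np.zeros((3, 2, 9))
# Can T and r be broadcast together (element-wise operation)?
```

No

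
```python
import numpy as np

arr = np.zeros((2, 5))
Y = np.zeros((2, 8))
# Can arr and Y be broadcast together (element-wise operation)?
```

No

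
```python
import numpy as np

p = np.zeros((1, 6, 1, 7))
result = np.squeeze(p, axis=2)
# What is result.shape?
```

(1, 6, 7)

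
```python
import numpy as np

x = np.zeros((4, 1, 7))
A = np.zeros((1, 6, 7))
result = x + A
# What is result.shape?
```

(4, 6, 7)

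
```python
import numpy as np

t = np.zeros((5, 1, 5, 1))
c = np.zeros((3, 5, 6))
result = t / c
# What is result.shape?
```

(5, 3, 5, 6)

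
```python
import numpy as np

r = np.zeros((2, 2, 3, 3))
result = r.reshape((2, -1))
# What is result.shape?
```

(2, 18)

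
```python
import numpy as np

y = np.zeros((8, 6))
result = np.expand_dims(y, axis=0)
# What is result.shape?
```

(1, 8, 6)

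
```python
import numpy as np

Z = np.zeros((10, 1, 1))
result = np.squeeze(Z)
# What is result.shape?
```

(10,)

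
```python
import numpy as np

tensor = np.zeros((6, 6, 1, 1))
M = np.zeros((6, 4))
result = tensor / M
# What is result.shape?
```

(6, 6, 6, 4)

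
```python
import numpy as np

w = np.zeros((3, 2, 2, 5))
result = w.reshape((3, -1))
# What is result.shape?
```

(3, 20)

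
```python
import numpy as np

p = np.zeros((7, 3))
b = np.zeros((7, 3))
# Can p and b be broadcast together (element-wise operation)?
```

Yes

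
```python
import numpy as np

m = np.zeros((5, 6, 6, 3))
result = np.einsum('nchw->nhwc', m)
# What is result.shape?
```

(5, 6, 3, 6)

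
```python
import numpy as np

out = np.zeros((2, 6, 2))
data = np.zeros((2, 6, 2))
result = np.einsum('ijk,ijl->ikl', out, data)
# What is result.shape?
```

(2, 2, 2)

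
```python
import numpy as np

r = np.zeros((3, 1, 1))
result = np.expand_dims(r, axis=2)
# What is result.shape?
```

(3, 1, 1, 1)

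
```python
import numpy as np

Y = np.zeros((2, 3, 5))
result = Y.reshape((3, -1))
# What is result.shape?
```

(3, 10)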